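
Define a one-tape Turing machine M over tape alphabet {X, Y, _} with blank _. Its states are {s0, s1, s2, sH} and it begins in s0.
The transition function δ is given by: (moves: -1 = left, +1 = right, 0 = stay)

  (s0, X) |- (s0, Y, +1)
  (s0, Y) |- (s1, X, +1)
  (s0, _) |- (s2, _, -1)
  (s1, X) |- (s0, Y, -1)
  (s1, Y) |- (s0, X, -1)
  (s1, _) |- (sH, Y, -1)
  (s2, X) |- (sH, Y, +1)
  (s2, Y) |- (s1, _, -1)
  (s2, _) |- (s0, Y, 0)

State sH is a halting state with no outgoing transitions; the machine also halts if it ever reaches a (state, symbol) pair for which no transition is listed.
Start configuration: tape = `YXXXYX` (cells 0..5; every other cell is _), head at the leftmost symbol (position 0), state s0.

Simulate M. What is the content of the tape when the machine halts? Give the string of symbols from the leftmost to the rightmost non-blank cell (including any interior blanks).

s0 | [Y]XXXYX_   read Y → write X, move +1, go to s1
s1 | X[X]XXYX_   read X → write Y, move -1, go to s0
s0 | [X]YXXYX_   read X → write Y, move +1, go to s0
s0 | Y[Y]XXYX_   read Y → write X, move +1, go to s1
s1 | YX[X]XYX_   read X → write Y, move -1, go to s0
s0 | Y[X]YXYX_   read X → write Y, move +1, go to s0
s0 | YY[Y]XYX_   read Y → write X, move +1, go to s1
s1 | YYX[X]YX_   read X → write Y, move -1, go to s0
s0 | YY[X]YYX_   read X → write Y, move +1, go to s0
s0 | YYY[Y]YX_   read Y → write X, move +1, go to s1
s1 | YYYX[Y]X_   read Y → write X, move -1, go to s0
s0 | YYY[X]XX_   read X → write Y, move +1, go to s0
s0 | YYYY[X]X_   read X → write Y, move +1, go to s0
s0 | YYYYY[X]_   read X → write Y, move +1, go to s0
s0 | YYYYYY[_]   read _ → write _, move -1, go to s2
s2 | YYYYY[Y]_   read Y → write _, move -1, go to s1
s1 | YYYY[Y]__   read Y → write X, move -1, go to s0
s0 | YYY[Y]X__   read Y → write X, move +1, go to s1
s1 | YYYX[X]__   read X → write Y, move -1, go to s0
s0 | YYY[X]Y__   read X → write Y, move +1, go to s0
s0 | YYYY[Y]__   read Y → write X, move +1, go to s1
s1 | YYYYX[_]_   read _ → write Y, move -1, go to sH
sH | YYYY[X]Y_
The non-blank tape span at halt is YYYYXY.

YYYYXY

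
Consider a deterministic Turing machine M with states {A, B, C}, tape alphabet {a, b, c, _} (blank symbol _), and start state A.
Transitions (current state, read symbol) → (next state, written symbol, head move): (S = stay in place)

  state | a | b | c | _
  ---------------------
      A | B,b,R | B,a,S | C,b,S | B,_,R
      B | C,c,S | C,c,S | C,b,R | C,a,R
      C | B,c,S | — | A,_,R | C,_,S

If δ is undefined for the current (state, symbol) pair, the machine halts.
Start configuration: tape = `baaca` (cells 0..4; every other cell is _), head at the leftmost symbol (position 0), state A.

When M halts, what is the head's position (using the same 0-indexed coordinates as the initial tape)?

3

state=A head=0 tape=[b]aaca   (A,b)→(B,a,S)
state=B head=0 tape=[a]aaca   (B,a)→(C,c,S)
state=C head=0 tape=[c]aaca   (C,c)→(A,_,R)
state=A head=1 tape=_[a]aca   (A,a)→(B,b,R)
state=B head=2 tape=_b[a]ca   (B,a)→(C,c,S)
state=C head=2 tape=_b[c]ca   (C,c)→(A,_,R)
state=A head=3 tape=_b_[c]a   (A,c)→(C,b,S)
state=C head=3 tape=_b_[b]a
At halt the head is at cell 3.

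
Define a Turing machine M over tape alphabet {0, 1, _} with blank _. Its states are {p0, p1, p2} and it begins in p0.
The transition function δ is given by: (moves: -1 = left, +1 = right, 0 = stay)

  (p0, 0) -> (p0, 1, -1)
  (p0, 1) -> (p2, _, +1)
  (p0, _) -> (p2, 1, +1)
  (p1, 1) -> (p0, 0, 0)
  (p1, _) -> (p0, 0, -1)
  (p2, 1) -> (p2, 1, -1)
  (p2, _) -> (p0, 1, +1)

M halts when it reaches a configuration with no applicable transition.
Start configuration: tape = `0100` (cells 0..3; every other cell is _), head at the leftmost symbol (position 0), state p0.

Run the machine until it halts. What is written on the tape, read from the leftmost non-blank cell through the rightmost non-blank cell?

111_00

p0 | __[0]100   read 0 → write 1, move -1, go to p0
p0 | _[_]1100   read _ → write 1, move +1, go to p2
p2 | _1[1]100   read 1 → write 1, move -1, go to p2
p2 | _[1]1100   read 1 → write 1, move -1, go to p2
p2 | [_]11100   read _ → write 1, move +1, go to p0
p0 | 1[1]1100   read 1 → write _, move +1, go to p2
p2 | 1_[1]100   read 1 → write 1, move -1, go to p2
p2 | 1[_]1100   read _ → write 1, move +1, go to p0
p0 | 11[1]100   read 1 → write _, move +1, go to p2
p2 | 11_[1]00   read 1 → write 1, move -1, go to p2
p2 | 11[_]100   read _ → write 1, move +1, go to p0
p0 | 111[1]00   read 1 → write _, move +1, go to p2
p2 | 111_[0]0
The non-blank tape span at halt is 111_00.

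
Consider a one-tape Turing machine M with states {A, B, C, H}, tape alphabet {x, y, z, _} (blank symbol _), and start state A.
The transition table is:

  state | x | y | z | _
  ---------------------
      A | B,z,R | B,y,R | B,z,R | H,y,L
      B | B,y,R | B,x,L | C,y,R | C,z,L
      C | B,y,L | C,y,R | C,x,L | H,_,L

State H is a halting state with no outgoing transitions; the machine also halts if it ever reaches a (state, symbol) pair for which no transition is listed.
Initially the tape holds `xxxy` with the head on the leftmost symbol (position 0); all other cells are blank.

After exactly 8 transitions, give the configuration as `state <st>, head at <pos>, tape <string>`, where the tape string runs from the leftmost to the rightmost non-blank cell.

state=A head=0 tape=[x]xxy   (A,x)→(B,z,R)
state=B head=1 tape=z[x]xy   (B,x)→(B,y,R)
state=B head=2 tape=zy[x]y   (B,x)→(B,y,R)
state=B head=3 tape=zyy[y]   (B,y)→(B,x,L)
state=B head=2 tape=zy[y]x   (B,y)→(B,x,L)
state=B head=1 tape=z[y]xx   (B,y)→(B,x,L)
state=B head=0 tape=[z]xxx   (B,z)→(C,y,R)
state=C head=1 tape=y[x]xx   (C,x)→(B,y,L)
state=B head=0 tape=[y]yxx
After 8 steps: state B, head at 0, tape yyxx.

state B, head at 0, tape yyxx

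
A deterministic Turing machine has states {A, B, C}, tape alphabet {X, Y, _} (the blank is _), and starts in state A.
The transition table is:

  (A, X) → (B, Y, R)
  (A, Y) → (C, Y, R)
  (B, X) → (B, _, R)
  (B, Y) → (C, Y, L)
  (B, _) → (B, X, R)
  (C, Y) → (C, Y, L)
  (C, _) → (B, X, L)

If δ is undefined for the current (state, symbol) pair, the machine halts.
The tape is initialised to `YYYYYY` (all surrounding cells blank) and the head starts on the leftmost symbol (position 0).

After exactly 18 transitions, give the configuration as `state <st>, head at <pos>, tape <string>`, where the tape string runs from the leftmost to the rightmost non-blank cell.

state B, head at 0, tape YYYYYY

A | __[Y]YYYYY   read Y → write Y, move R, go to C
C | __Y[Y]YYYY   read Y → write Y, move L, go to C
C | __[Y]YYYYY   read Y → write Y, move L, go to C
C | _[_]YYYYYY   read _ → write X, move L, go to B
B | [_]XYYYYYY   read _ → write X, move R, go to B
B | X[X]YYYYYY   read X → write _, move R, go to B
B | X_[Y]YYYYY   read Y → write Y, move L, go to C
C | X[_]YYYYYY   read _ → write X, move L, go to B
B | [X]XYYYYYY   read X → write _, move R, go to B
B | _[X]YYYYYY   read X → write _, move R, go to B
B | __[Y]YYYYY   read Y → write Y, move L, go to C
C | _[_]YYYYYY   read _ → write X, move L, go to B
B | [_]XYYYYYY   read _ → write X, move R, go to B
B | X[X]YYYYYY   read X → write _, move R, go to B
B | X_[Y]YYYYY   read Y → write Y, move L, go to C
C | X[_]YYYYYY   read _ → write X, move L, go to B
B | [X]XYYYYYY   read X → write _, move R, go to B
B | _[X]YYYYYY   read X → write _, move R, go to B
B | __[Y]YYYYY
After 18 steps: state B, head at 0, tape YYYYYY.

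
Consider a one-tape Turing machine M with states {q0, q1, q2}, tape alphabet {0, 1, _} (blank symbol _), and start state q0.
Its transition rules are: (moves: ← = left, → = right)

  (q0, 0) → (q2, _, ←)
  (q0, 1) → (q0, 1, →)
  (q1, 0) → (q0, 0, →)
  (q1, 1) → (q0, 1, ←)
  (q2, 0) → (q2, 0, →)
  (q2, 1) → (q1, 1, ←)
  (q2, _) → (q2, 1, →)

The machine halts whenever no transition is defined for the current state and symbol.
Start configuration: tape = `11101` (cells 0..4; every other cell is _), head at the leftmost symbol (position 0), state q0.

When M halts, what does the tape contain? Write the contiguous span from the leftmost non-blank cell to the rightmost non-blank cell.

state=q0 head=0 tape=[1]1101   (q0,1)→(q0,1,→)
state=q0 head=1 tape=1[1]101   (q0,1)→(q0,1,→)
state=q0 head=2 tape=11[1]01   (q0,1)→(q0,1,→)
state=q0 head=3 tape=111[0]1   (q0,0)→(q2,_,←)
state=q2 head=2 tape=11[1]_1   (q2,1)→(q1,1,←)
state=q1 head=1 tape=1[1]1_1   (q1,1)→(q0,1,←)
state=q0 head=0 tape=[1]11_1   (q0,1)→(q0,1,→)
state=q0 head=1 tape=1[1]1_1   (q0,1)→(q0,1,→)
state=q0 head=2 tape=11[1]_1   (q0,1)→(q0,1,→)
state=q0 head=3 tape=111[_]1
The non-blank tape span at halt is 111_1.

111_1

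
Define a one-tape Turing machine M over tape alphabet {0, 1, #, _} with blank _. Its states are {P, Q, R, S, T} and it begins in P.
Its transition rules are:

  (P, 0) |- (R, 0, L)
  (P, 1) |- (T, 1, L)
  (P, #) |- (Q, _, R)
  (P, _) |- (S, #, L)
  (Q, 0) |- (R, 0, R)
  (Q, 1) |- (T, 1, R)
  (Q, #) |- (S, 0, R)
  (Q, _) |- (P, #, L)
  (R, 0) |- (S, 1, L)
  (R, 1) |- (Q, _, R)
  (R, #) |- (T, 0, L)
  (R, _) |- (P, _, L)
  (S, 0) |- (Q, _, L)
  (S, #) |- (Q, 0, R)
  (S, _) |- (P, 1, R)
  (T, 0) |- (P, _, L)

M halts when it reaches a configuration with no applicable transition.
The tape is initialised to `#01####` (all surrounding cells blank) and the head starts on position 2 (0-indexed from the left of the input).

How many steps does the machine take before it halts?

8

state=P head=2 tape=_#0[1]####   (P,1)→(T,1,L)
state=T head=1 tape=_#[0]1####   (T,0)→(P,_,L)
state=P head=0 tape=_[#]_1####   (P,#)→(Q,_,R)
state=Q head=1 tape=__[_]1####   (Q,_)→(P,#,L)
state=P head=0 tape=_[_]#1####   (P,_)→(S,#,L)
state=S head=-1 tape=[_]##1####   (S,_)→(P,1,R)
state=P head=0 tape=1[#]#1####   (P,#)→(Q,_,R)
state=Q head=1 tape=1_[#]1####   (Q,#)→(S,0,R)
state=S head=2 tape=1_0[1]####
M halts after 8 transitions.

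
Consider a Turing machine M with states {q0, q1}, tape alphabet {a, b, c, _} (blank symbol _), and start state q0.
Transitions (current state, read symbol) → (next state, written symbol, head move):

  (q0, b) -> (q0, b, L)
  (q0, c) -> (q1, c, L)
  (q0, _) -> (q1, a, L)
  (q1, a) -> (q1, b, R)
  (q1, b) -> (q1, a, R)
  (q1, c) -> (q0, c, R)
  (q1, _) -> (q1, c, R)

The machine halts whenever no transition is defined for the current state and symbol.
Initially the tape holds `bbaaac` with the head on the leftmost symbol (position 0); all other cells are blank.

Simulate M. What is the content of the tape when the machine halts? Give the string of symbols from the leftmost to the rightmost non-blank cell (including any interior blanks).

q0 | __[b]baaac_   read b → write b, move L, go to q0
q0 | _[_]bbaaac_   read _ → write a, move L, go to q1
q1 | [_]abbaaac_   read _ → write c, move R, go to q1
q1 | c[a]bbaaac_   read a → write b, move R, go to q1
q1 | cb[b]baaac_   read b → write a, move R, go to q1
q1 | cba[b]aaac_   read b → write a, move R, go to q1
q1 | cbaa[a]aac_   read a → write b, move R, go to q1
q1 | cbaab[a]ac_   read a → write b, move R, go to q1
q1 | cbaabb[a]c_   read a → write b, move R, go to q1
q1 | cbaabbb[c]_   read c → write c, move R, go to q0
q0 | cbaabbbc[_]   read _ → write a, move L, go to q1
q1 | cbaabbb[c]a   read c → write c, move R, go to q0
q0 | cbaabbbc[a]
The non-blank tape span at halt is cbaabbbca.

cbaabbbca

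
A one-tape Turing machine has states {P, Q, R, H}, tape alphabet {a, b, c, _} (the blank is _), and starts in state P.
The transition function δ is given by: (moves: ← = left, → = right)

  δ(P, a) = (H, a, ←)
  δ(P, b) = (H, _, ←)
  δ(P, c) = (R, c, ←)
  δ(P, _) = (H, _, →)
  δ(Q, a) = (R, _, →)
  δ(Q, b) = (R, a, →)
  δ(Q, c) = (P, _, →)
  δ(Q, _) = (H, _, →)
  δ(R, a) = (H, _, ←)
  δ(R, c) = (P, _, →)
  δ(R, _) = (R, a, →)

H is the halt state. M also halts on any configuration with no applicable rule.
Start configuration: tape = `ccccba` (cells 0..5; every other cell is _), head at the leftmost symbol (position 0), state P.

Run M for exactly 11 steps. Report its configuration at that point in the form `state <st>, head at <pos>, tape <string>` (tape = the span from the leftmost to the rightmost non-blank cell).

P | _[c]cccba   read c → write c, move ←, go to R
R | [_]ccccba   read _ → write a, move →, go to R
R | a[c]cccba   read c → write _, move →, go to P
P | a_[c]ccba   read c → write c, move ←, go to R
R | a[_]cccba   read _ → write a, move →, go to R
R | aa[c]ccba   read c → write _, move →, go to P
P | aa_[c]cba   read c → write c, move ←, go to R
R | aa[_]ccba   read _ → write a, move →, go to R
R | aaa[c]cba   read c → write _, move →, go to P
P | aaa_[c]ba   read c → write c, move ←, go to R
R | aaa[_]cba   read _ → write a, move →, go to R
R | aaaa[c]ba
After 11 steps: state R, head at 3, tape aaaacba.

state R, head at 3, tape aaaacba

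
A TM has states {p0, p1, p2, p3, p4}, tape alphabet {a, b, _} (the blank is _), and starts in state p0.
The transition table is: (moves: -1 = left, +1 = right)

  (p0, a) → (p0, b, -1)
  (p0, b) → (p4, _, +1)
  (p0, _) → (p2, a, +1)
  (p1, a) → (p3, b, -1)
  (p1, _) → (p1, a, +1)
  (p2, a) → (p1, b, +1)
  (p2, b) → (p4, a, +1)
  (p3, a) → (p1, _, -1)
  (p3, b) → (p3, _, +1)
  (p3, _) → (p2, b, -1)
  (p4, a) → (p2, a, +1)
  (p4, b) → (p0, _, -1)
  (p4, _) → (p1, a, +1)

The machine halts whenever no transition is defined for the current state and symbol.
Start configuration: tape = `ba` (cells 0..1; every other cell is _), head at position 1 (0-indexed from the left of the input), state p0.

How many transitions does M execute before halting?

4

state=p0 head=1 tape=b[a]   (p0,a)→(p0,b,-1)
state=p0 head=0 tape=[b]b   (p0,b)→(p4,_,+1)
state=p4 head=1 tape=_[b]   (p4,b)→(p0,_,-1)
state=p0 head=0 tape=[_]_   (p0,_)→(p2,a,+1)
state=p2 head=1 tape=a[_]
M halts after 4 transitions.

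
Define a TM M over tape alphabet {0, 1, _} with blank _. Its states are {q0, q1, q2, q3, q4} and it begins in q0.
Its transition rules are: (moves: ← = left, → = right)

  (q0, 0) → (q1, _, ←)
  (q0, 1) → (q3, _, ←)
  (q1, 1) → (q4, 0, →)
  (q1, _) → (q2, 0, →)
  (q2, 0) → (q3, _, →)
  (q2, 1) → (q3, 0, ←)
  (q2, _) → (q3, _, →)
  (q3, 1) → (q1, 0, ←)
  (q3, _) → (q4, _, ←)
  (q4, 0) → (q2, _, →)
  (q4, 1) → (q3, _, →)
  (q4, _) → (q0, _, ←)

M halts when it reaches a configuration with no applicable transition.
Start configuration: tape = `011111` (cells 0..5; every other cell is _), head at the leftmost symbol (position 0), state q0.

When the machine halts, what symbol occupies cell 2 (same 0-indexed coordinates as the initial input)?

0

q0 | _[0]11111_   read 0 → write _, move ←, go to q1
q1 | [_]_11111_   read _ → write 0, move →, go to q2
q2 | 0[_]11111_   read _ → write _, move →, go to q3
q3 | 0_[1]1111_   read 1 → write 0, move ←, go to q1
q1 | 0[_]01111_   read _ → write 0, move →, go to q2
q2 | 00[0]1111_   read 0 → write _, move →, go to q3
q3 | 00_[1]111_   read 1 → write 0, move ←, go to q1
q1 | 00[_]0111_   read _ → write 0, move →, go to q2
q2 | 000[0]111_   read 0 → write _, move →, go to q3
q3 | 000_[1]11_   read 1 → write 0, move ←, go to q1
q1 | 000[_]011_   read _ → write 0, move →, go to q2
q2 | 0000[0]11_   read 0 → write _, move →, go to q3
q3 | 0000_[1]1_   read 1 → write 0, move ←, go to q1
q1 | 0000[_]01_   read _ → write 0, move →, go to q2
q2 | 00000[0]1_   read 0 → write _, move →, go to q3
q3 | 00000_[1]_   read 1 → write 0, move ←, go to q1
q1 | 00000[_]0_   read _ → write 0, move →, go to q2
q2 | 000000[0]_   read 0 → write _, move →, go to q3
q3 | 000000_[_]   read _ → write _, move ←, go to q4
q4 | 000000[_]_   read _ → write _, move ←, go to q0
q0 | 00000[0]__   read 0 → write _, move ←, go to q1
q1 | 0000[0]___
Cell 2 holds 0 when M halts.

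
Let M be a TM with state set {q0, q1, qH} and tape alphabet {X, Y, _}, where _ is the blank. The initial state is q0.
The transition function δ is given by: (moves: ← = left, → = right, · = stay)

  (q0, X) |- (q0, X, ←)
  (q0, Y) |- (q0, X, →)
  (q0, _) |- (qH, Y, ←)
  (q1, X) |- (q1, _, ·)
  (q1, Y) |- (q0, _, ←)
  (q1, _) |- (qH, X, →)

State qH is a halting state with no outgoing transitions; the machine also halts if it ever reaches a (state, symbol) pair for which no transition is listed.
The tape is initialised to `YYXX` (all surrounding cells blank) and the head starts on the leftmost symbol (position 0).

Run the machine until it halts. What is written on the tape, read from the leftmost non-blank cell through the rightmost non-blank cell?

YXXXX

q0 | __[Y]YXX   read Y → write X, move →, go to q0
q0 | __X[Y]XX   read Y → write X, move →, go to q0
q0 | __XX[X]X   read X → write X, move ←, go to q0
q0 | __X[X]XX   read X → write X, move ←, go to q0
q0 | __[X]XXX   read X → write X, move ←, go to q0
q0 | _[_]XXXX   read _ → write Y, move ←, go to qH
qH | [_]YXXXX
The non-blank tape span at halt is YXXXX.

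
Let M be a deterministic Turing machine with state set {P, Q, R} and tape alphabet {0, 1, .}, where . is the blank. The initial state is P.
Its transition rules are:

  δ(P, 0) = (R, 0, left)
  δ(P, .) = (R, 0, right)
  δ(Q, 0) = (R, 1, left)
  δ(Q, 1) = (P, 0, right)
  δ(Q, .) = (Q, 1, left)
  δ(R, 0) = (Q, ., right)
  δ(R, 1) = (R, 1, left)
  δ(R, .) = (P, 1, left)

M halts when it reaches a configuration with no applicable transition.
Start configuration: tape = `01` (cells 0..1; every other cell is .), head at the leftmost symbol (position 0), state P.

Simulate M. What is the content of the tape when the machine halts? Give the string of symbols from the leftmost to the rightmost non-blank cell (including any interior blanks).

011

P | ..[0]1   read 0 → write 0, move left, go to R
R | .[.]01   read . → write 1, move left, go to P
P | [.]101   read . → write 0, move right, go to R
R | 0[1]01   read 1 → write 1, move left, go to R
R | [0]101   read 0 → write ., move right, go to Q
Q | .[1]01   read 1 → write 0, move right, go to P
P | .0[0]1   read 0 → write 0, move left, go to R
R | .[0]01   read 0 → write ., move right, go to Q
Q | ..[0]1   read 0 → write 1, move left, go to R
R | .[.]11   read . → write 1, move left, go to P
P | [.]111   read . → write 0, move right, go to R
R | 0[1]11   read 1 → write 1, move left, go to R
R | [0]111   read 0 → write ., move right, go to Q
Q | .[1]11   read 1 → write 0, move right, go to P
P | .0[1]1
The non-blank tape span at halt is 011.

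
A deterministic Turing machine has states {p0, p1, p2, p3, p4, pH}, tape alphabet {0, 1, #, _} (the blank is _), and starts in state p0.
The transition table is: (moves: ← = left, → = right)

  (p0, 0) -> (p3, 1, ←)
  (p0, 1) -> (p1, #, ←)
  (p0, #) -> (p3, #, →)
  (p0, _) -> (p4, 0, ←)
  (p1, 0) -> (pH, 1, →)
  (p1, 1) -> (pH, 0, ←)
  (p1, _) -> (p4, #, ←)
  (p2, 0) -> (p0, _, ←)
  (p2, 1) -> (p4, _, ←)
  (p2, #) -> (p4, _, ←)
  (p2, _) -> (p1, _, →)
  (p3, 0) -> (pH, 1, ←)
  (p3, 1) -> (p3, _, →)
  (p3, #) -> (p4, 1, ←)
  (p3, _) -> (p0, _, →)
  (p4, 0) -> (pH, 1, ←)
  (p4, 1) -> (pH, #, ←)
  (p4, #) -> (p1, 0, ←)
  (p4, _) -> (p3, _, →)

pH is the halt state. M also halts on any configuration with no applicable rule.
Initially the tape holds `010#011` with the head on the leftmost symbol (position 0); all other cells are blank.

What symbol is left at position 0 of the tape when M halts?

_

state=p0 head=0 tape=__[0]10#011   (p0,0)→(p3,1,←)
state=p3 head=-1 tape=_[_]110#011   (p3,_)→(p0,_,→)
state=p0 head=0 tape=__[1]10#011   (p0,1)→(p1,#,←)
state=p1 head=-1 tape=_[_]#10#011   (p1,_)→(p4,#,←)
state=p4 head=-2 tape=[_]##10#011   (p4,_)→(p3,_,→)
state=p3 head=-1 tape=_[#]#10#011   (p3,#)→(p4,1,←)
state=p4 head=-2 tape=[_]1#10#011   (p4,_)→(p3,_,→)
state=p3 head=-1 tape=_[1]#10#011   (p3,1)→(p3,_,→)
state=p3 head=0 tape=__[#]10#011   (p3,#)→(p4,1,←)
state=p4 head=-1 tape=_[_]110#011   (p4,_)→(p3,_,→)
state=p3 head=0 tape=__[1]10#011   (p3,1)→(p3,_,→)
state=p3 head=1 tape=___[1]0#011   (p3,1)→(p3,_,→)
state=p3 head=2 tape=____[0]#011   (p3,0)→(pH,1,←)
state=pH head=1 tape=___[_]1#011
Cell 0 holds _ when M halts.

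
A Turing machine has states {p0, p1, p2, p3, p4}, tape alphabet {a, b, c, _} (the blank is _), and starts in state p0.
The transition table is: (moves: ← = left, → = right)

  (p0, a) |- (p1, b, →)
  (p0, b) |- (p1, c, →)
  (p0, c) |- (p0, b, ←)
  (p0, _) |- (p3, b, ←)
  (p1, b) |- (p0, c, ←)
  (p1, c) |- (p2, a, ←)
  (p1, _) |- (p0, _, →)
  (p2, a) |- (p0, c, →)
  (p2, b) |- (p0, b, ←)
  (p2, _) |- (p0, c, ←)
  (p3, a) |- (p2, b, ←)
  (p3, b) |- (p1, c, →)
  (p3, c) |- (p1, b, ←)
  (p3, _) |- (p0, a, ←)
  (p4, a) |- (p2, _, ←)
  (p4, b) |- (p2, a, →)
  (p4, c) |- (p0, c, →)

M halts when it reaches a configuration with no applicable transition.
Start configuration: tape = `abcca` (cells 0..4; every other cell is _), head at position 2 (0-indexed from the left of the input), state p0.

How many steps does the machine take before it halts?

state=p0 head=2 tape=ab[c]ca   (p0,c)→(p0,b,←)
state=p0 head=1 tape=a[b]bca   (p0,b)→(p1,c,→)
state=p1 head=2 tape=ac[b]ca   (p1,b)→(p0,c,←)
state=p0 head=1 tape=a[c]cca   (p0,c)→(p0,b,←)
state=p0 head=0 tape=[a]bcca   (p0,a)→(p1,b,→)
state=p1 head=1 tape=b[b]cca   (p1,b)→(p0,c,←)
state=p0 head=0 tape=[b]ccca   (p0,b)→(p1,c,→)
state=p1 head=1 tape=c[c]cca   (p1,c)→(p2,a,←)
state=p2 head=0 tape=[c]acca
M halts after 8 transitions.

8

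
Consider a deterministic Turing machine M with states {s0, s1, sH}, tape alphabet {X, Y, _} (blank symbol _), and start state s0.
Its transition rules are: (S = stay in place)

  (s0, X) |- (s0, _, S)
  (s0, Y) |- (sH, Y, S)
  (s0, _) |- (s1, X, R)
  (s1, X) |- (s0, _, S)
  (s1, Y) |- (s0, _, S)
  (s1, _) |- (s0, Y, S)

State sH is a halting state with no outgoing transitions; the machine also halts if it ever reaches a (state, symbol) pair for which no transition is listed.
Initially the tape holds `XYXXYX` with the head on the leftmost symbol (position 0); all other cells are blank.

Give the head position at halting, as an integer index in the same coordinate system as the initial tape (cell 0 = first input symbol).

6

s0 | [X]YXXYX_   read X → write _, move S, go to s0
s0 | [_]YXXYX_   read _ → write X, move R, go to s1
s1 | X[Y]XXYX_   read Y → write _, move S, go to s0
s0 | X[_]XXYX_   read _ → write X, move R, go to s1
s1 | XX[X]XYX_   read X → write _, move S, go to s0
s0 | XX[_]XYX_   read _ → write X, move R, go to s1
s1 | XXX[X]YX_   read X → write _, move S, go to s0
s0 | XXX[_]YX_   read _ → write X, move R, go to s1
s1 | XXXX[Y]X_   read Y → write _, move S, go to s0
s0 | XXXX[_]X_   read _ → write X, move R, go to s1
s1 | XXXXX[X]_   read X → write _, move S, go to s0
s0 | XXXXX[_]_   read _ → write X, move R, go to s1
s1 | XXXXXX[_]   read _ → write Y, move S, go to s0
s0 | XXXXXX[Y]   read Y → write Y, move S, go to sH
sH | XXXXXX[Y]
At halt the head is at cell 6.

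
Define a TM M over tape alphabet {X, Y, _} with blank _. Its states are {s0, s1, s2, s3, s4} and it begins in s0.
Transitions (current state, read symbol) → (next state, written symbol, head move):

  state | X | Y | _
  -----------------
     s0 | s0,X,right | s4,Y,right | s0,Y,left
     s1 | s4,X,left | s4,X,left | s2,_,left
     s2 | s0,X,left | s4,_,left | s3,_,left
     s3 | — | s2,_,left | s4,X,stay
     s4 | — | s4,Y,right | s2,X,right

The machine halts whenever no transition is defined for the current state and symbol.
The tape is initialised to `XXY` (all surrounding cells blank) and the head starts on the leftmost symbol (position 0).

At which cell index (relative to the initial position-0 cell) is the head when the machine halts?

state=s0 head=0 tape=[X]XY__   (s0,X)→(s0,X,right)
state=s0 head=1 tape=X[X]Y__   (s0,X)→(s0,X,right)
state=s0 head=2 tape=XX[Y]__   (s0,Y)→(s4,Y,right)
state=s4 head=3 tape=XXY[_]_   (s4,_)→(s2,X,right)
state=s2 head=4 tape=XXYX[_]   (s2,_)→(s3,_,left)
state=s3 head=3 tape=XXY[X]_
At halt the head is at cell 3.

3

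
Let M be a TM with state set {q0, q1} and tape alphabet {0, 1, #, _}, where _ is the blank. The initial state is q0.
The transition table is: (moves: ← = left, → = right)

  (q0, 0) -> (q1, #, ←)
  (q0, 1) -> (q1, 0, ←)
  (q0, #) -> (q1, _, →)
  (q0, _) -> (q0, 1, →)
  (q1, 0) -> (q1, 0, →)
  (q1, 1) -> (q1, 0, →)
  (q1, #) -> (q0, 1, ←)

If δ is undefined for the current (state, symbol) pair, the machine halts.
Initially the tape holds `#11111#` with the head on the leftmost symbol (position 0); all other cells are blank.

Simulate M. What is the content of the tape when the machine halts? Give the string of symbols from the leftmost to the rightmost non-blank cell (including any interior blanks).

#11111

q0 | [#]11111#   read # → write _, move →, go to q1
q1 | _[1]1111#   read 1 → write 0, move →, go to q1
q1 | _0[1]111#   read 1 → write 0, move →, go to q1
q1 | _00[1]11#   read 1 → write 0, move →, go to q1
q1 | _000[1]1#   read 1 → write 0, move →, go to q1
q1 | _0000[1]#   read 1 → write 0, move →, go to q1
q1 | _00000[#]   read # → write 1, move ←, go to q0
q0 | _0000[0]1   read 0 → write #, move ←, go to q1
q1 | _000[0]#1   read 0 → write 0, move →, go to q1
q1 | _0000[#]1   read # → write 1, move ←, go to q0
q0 | _000[0]11   read 0 → write #, move ←, go to q1
q1 | _00[0]#11   read 0 → write 0, move →, go to q1
q1 | _000[#]11   read # → write 1, move ←, go to q0
q0 | _00[0]111   read 0 → write #, move ←, go to q1
q1 | _0[0]#111   read 0 → write 0, move →, go to q1
q1 | _00[#]111   read # → write 1, move ←, go to q0
q0 | _0[0]1111   read 0 → write #, move ←, go to q1
q1 | _[0]#1111   read 0 → write 0, move →, go to q1
q1 | _0[#]1111   read # → write 1, move ←, go to q0
q0 | _[0]11111   read 0 → write #, move ←, go to q1
q1 | [_]#11111
The non-blank tape span at halt is #11111.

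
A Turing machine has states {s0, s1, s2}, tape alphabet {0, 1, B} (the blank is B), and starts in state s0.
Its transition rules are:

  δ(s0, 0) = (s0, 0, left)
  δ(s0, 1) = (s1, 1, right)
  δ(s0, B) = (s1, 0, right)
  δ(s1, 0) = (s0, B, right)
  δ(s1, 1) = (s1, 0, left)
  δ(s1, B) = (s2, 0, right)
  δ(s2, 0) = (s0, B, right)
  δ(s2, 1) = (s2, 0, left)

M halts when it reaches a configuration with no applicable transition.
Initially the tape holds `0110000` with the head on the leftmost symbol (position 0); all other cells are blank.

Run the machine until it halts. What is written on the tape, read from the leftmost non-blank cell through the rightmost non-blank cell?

0000000B00

s0 | B[0]110000BBB   read 0 → write 0, move left, go to s0
s0 | [B]0110000BBB   read B → write 0, move right, go to s1
s1 | 0[0]110000BBB   read 0 → write B, move right, go to s0
s0 | 0B[1]10000BBB   read 1 → write 1, move right, go to s1
s1 | 0B1[1]0000BBB   read 1 → write 0, move left, go to s1
s1 | 0B[1]00000BBB   read 1 → write 0, move left, go to s1
s1 | 0[B]000000BBB   read B → write 0, move right, go to s2
s2 | 00[0]00000BBB   read 0 → write B, move right, go to s0
s0 | 00B[0]0000BBB   read 0 → write 0, move left, go to s0
s0 | 00[B]00000BBB   read B → write 0, move right, go to s1
s1 | 000[0]0000BBB   read 0 → write B, move right, go to s0
s0 | 000B[0]000BBB   read 0 → write 0, move left, go to s0
s0 | 000[B]0000BBB   read B → write 0, move right, go to s1
s1 | 0000[0]000BBB   read 0 → write B, move right, go to s0
s0 | 0000B[0]00BBB   read 0 → write 0, move left, go to s0
s0 | 0000[B]000BBB   read B → write 0, move right, go to s1
s1 | 00000[0]00BBB   read 0 → write B, move right, go to s0
s0 | 00000B[0]0BBB   read 0 → write 0, move left, go to s0
s0 | 00000[B]00BBB   read B → write 0, move right, go to s1
s1 | 000000[0]0BBB   read 0 → write B, move right, go to s0
s0 | 000000B[0]BBB   read 0 → write 0, move left, go to s0
s0 | 000000[B]0BBB   read B → write 0, move right, go to s1
s1 | 0000000[0]BBB   read 0 → write B, move right, go to s0
s0 | 0000000B[B]BB   read B → write 0, move right, go to s1
s1 | 0000000B0[B]B   read B → write 0, move right, go to s2
s2 | 0000000B00[B]
The non-blank tape span at halt is 0000000B00.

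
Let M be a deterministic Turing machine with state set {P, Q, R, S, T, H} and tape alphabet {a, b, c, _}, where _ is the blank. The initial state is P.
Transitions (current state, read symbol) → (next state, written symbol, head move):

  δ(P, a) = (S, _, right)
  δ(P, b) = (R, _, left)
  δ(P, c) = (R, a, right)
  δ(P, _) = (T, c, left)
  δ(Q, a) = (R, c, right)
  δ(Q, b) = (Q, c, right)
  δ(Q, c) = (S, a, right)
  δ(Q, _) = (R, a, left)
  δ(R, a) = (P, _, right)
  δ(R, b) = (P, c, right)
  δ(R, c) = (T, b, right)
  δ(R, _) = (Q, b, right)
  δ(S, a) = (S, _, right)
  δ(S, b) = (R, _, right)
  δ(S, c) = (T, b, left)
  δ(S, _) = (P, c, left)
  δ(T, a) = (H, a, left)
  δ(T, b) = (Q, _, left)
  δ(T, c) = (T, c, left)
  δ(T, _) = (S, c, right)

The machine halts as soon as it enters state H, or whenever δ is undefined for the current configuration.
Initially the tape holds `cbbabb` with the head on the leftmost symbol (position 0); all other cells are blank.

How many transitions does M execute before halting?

23

P | [c]bbabb_   read c → write a, move right, go to R
R | a[b]babb_   read b → write c, move right, go to P
P | ac[b]abb_   read b → write _, move left, go to R
R | a[c]_abb_   read c → write b, move right, go to T
T | ab[_]abb_   read _ → write c, move right, go to S
S | abc[a]bb_   read a → write _, move right, go to S
S | abc_[b]b_   read b → write _, move right, go to R
R | abc__[b]_   read b → write c, move right, go to P
P | abc__c[_]   read _ → write c, move left, go to T
T | abc__[c]c   read c → write c, move left, go to T
T | abc_[_]cc   read _ → write c, move right, go to S
S | abc_c[c]c   read c → write b, move left, go to T
T | abc_[c]bc   read c → write c, move left, go to T
T | abc[_]cbc   read _ → write c, move right, go to S
S | abcc[c]bc   read c → write b, move left, go to T
T | abc[c]bbc   read c → write c, move left, go to T
T | ab[c]cbbc   read c → write c, move left, go to T
T | a[b]ccbbc   read b → write _, move left, go to Q
Q | [a]_ccbbc   read a → write c, move right, go to R
R | c[_]ccbbc   read _ → write b, move right, go to Q
Q | cb[c]cbbc   read c → write a, move right, go to S
S | cba[c]bbc   read c → write b, move left, go to T
T | cb[a]bbbc   read a → write a, move left, go to H
H | c[b]abbbc
M halts after 23 transitions.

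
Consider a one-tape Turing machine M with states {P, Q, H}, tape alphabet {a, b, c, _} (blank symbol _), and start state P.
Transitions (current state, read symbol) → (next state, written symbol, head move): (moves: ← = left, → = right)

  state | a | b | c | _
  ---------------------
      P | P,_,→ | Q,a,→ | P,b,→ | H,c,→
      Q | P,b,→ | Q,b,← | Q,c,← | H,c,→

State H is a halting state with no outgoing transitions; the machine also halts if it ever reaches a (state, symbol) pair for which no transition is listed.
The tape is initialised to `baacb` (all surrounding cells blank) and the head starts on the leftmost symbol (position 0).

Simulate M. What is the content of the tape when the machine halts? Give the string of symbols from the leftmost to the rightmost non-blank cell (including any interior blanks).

ab_bac

state=P head=0 tape=[b]aacb__   (P,b)→(Q,a,→)
state=Q head=1 tape=a[a]acb__   (Q,a)→(P,b,→)
state=P head=2 tape=ab[a]cb__   (P,a)→(P,_,→)
state=P head=3 tape=ab_[c]b__   (P,c)→(P,b,→)
state=P head=4 tape=ab_b[b]__   (P,b)→(Q,a,→)
state=Q head=5 tape=ab_ba[_]_   (Q,_)→(H,c,→)
state=H head=6 tape=ab_bac[_]
The non-blank tape span at halt is ab_bac.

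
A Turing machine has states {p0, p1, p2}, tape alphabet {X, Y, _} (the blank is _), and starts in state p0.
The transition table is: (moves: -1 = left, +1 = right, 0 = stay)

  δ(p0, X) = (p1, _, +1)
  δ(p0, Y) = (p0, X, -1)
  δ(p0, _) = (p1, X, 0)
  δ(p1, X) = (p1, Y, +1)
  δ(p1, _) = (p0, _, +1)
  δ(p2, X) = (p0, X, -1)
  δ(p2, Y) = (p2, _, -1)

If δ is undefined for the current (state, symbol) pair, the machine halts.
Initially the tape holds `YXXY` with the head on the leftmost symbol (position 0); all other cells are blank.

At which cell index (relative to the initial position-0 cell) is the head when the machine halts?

3

p0 | _[Y]XXY   read Y → write X, move -1, go to p0
p0 | [_]XXXY   read _ → write X, move 0, go to p1
p1 | [X]XXXY   read X → write Y, move +1, go to p1
p1 | Y[X]XXY   read X → write Y, move +1, go to p1
p1 | YY[X]XY   read X → write Y, move +1, go to p1
p1 | YYY[X]Y   read X → write Y, move +1, go to p1
p1 | YYYY[Y]
At halt the head is at cell 3.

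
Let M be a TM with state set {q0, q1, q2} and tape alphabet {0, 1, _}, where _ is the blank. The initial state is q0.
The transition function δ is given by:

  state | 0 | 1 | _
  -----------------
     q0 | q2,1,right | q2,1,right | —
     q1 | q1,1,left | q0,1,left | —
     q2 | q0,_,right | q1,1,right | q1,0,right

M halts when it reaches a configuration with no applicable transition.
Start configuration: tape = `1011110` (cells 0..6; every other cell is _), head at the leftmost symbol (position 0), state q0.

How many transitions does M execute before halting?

q0 | [1]011110_   read 1 → write 1, move right, go to q2
q2 | 1[0]11110_   read 0 → write _, move right, go to q0
q0 | 1_[1]1110_   read 1 → write 1, move right, go to q2
q2 | 1_1[1]110_   read 1 → write 1, move right, go to q1
q1 | 1_11[1]10_   read 1 → write 1, move left, go to q0
q0 | 1_1[1]110_   read 1 → write 1, move right, go to q2
q2 | 1_11[1]10_   read 1 → write 1, move right, go to q1
q1 | 1_111[1]0_   read 1 → write 1, move left, go to q0
q0 | 1_11[1]10_   read 1 → write 1, move right, go to q2
q2 | 1_111[1]0_   read 1 → write 1, move right, go to q1
q1 | 1_1111[0]_   read 0 → write 1, move left, go to q1
q1 | 1_111[1]1_   read 1 → write 1, move left, go to q0
q0 | 1_11[1]11_   read 1 → write 1, move right, go to q2
q2 | 1_111[1]1_   read 1 → write 1, move right, go to q1
q1 | 1_1111[1]_   read 1 → write 1, move left, go to q0
q0 | 1_111[1]1_   read 1 → write 1, move right, go to q2
q2 | 1_1111[1]_   read 1 → write 1, move right, go to q1
q1 | 1_11111[_]
M halts after 17 transitions.

17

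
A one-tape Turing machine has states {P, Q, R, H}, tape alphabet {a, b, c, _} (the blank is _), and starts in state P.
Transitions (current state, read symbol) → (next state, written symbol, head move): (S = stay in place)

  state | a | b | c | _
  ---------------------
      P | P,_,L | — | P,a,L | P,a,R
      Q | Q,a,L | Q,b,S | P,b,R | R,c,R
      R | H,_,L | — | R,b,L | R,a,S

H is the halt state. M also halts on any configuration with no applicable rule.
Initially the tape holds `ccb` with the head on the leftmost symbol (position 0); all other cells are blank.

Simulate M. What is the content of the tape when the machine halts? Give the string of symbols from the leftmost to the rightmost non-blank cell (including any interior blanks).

aaaaaab

state=P head=0 tape=____[c]cb   (P,c)→(P,a,L)
state=P head=-1 tape=___[_]acb   (P,_)→(P,a,R)
state=P head=0 tape=___a[a]cb   (P,a)→(P,_,L)
state=P head=-1 tape=___[a]_cb   (P,a)→(P,_,L)
state=P head=-2 tape=__[_]__cb   (P,_)→(P,a,R)
state=P head=-1 tape=__a[_]_cb   (P,_)→(P,a,R)
state=P head=0 tape=__aa[_]cb   (P,_)→(P,a,R)
state=P head=1 tape=__aaa[c]b   (P,c)→(P,a,L)
state=P head=0 tape=__aa[a]ab   (P,a)→(P,_,L)
state=P head=-1 tape=__a[a]_ab   (P,a)→(P,_,L)
state=P head=-2 tape=__[a]__ab   (P,a)→(P,_,L)
state=P head=-3 tape=_[_]___ab   (P,_)→(P,a,R)
state=P head=-2 tape=_a[_]__ab   (P,_)→(P,a,R)
state=P head=-1 tape=_aa[_]_ab   (P,_)→(P,a,R)
state=P head=0 tape=_aaa[_]ab   (P,_)→(P,a,R)
state=P head=1 tape=_aaaa[a]b   (P,a)→(P,_,L)
state=P head=0 tape=_aaa[a]_b   (P,a)→(P,_,L)
state=P head=-1 tape=_aa[a]__b   (P,a)→(P,_,L)
state=P head=-2 tape=_a[a]___b   (P,a)→(P,_,L)
state=P head=-3 tape=_[a]____b   (P,a)→(P,_,L)
state=P head=-4 tape=[_]_____b   (P,_)→(P,a,R)
state=P head=-3 tape=a[_]____b   (P,_)→(P,a,R)
state=P head=-2 tape=aa[_]___b   (P,_)→(P,a,R)
state=P head=-1 tape=aaa[_]__b   (P,_)→(P,a,R)
state=P head=0 tape=aaaa[_]_b   (P,_)→(P,a,R)
state=P head=1 tape=aaaaa[_]b   (P,_)→(P,a,R)
state=P head=2 tape=aaaaaa[b]
The non-blank tape span at halt is aaaaaab.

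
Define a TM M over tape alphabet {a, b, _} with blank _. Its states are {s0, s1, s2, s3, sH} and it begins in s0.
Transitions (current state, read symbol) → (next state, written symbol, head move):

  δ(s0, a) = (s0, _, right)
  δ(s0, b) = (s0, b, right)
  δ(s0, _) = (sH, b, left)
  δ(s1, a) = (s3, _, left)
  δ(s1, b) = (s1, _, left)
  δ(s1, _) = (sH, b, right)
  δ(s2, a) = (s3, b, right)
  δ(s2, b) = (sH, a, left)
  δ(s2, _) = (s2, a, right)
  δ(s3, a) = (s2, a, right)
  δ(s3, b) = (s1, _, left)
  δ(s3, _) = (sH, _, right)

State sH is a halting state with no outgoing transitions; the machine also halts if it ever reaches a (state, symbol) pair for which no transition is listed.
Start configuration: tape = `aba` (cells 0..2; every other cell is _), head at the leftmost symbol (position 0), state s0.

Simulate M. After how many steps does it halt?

state=s0 head=0 tape=[a]ba_   (s0,a)→(s0,_,right)
state=s0 head=1 tape=_[b]a_   (s0,b)→(s0,b,right)
state=s0 head=2 tape=_b[a]_   (s0,a)→(s0,_,right)
state=s0 head=3 tape=_b_[_]   (s0,_)→(sH,b,left)
state=sH head=2 tape=_b[_]b
M halts after 4 transitions.

4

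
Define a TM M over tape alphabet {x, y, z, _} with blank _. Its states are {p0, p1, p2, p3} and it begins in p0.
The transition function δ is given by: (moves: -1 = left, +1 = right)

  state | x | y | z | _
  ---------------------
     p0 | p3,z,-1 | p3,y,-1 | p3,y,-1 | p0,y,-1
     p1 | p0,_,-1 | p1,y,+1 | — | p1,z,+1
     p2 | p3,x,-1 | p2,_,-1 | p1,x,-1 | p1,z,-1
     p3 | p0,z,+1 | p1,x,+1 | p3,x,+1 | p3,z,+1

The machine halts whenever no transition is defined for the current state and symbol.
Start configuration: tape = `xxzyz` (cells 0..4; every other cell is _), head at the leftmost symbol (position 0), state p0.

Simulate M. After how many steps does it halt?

8

p0 | _[x]xzyz   read x → write z, move -1, go to p3
p3 | [_]zxzyz   read _ → write z, move +1, go to p3
p3 | z[z]xzyz   read z → write x, move +1, go to p3
p3 | zx[x]zyz   read x → write z, move +1, go to p0
p0 | zxz[z]yz   read z → write y, move -1, go to p3
p3 | zx[z]yyz   read z → write x, move +1, go to p3
p3 | zxx[y]yz   read y → write x, move +1, go to p1
p1 | zxxx[y]z   read y → write y, move +1, go to p1
p1 | zxxxy[z]
M halts after 8 transitions.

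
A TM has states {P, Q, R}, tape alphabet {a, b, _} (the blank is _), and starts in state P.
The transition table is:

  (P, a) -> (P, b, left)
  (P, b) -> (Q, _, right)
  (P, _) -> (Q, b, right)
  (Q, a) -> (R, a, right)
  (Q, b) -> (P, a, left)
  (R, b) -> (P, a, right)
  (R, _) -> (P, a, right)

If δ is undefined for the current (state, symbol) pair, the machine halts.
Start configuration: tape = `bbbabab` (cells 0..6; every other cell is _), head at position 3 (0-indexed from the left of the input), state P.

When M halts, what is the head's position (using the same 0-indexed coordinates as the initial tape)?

state=P head=3 tape=bbb[a]bab___   (P,a)→(P,b,left)
state=P head=2 tape=bb[b]bbab___   (P,b)→(Q,_,right)
state=Q head=3 tape=bb_[b]bab___   (Q,b)→(P,a,left)
state=P head=2 tape=bb[_]abab___   (P,_)→(Q,b,right)
state=Q head=3 tape=bbb[a]bab___   (Q,a)→(R,a,right)
state=R head=4 tape=bbba[b]ab___   (R,b)→(P,a,right)
state=P head=5 tape=bbbaa[a]b___   (P,a)→(P,b,left)
state=P head=4 tape=bbba[a]bb___   (P,a)→(P,b,left)
state=P head=3 tape=bbb[a]bbb___   (P,a)→(P,b,left)
state=P head=2 tape=bb[b]bbbb___   (P,b)→(Q,_,right)
state=Q head=3 tape=bb_[b]bbb___   (Q,b)→(P,a,left)
state=P head=2 tape=bb[_]abbb___   (P,_)→(Q,b,right)
state=Q head=3 tape=bbb[a]bbb___   (Q,a)→(R,a,right)
state=R head=4 tape=bbba[b]bb___   (R,b)→(P,a,right)
state=P head=5 tape=bbbaa[b]b___   (P,b)→(Q,_,right)
state=Q head=6 tape=bbbaa_[b]___   (Q,b)→(P,a,left)
state=P head=5 tape=bbbaa[_]a___   (P,_)→(Q,b,right)
state=Q head=6 tape=bbbaab[a]___   (Q,a)→(R,a,right)
state=R head=7 tape=bbbaaba[_]__   (R,_)→(P,a,right)
state=P head=8 tape=bbbaabaa[_]_   (P,_)→(Q,b,right)
state=Q head=9 tape=bbbaabaab[_]
At halt the head is at cell 9.

9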